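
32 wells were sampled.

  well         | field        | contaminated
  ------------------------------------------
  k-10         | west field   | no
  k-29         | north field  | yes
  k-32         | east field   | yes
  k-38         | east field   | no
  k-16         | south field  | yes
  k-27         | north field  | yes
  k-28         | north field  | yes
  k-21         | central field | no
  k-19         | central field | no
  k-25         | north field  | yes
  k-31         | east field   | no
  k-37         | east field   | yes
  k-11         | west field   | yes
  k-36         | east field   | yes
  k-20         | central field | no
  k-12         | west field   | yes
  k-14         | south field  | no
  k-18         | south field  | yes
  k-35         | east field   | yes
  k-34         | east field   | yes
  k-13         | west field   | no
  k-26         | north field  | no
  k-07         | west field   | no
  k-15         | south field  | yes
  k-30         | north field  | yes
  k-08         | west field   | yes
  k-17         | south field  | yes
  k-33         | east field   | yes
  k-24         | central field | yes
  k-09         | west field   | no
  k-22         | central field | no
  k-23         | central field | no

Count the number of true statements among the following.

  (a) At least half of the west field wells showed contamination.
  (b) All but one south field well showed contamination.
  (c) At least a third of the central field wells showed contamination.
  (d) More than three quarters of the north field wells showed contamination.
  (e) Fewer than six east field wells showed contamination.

2

(a) west field: |A| = 7, |A ∩ B| = 3; needs |A ∩ B| ≥ |A ∖ B| — false.
(b) south field: |A| = 5, |A ∩ B| = 4; needs |A ∖ B| = 1 — true.
(c) central field: |A| = 6, |A ∩ B| = 1; needs |A ∩ B| / |A| ≥ 1/3 — false.
(d) north field: |A| = 6, |A ∩ B| = 5; needs |A ∩ B| / |A| > 3/4 — true.
(e) east field: |A| = 8, |A ∩ B| = 6; needs |A ∩ B| < 6 — false.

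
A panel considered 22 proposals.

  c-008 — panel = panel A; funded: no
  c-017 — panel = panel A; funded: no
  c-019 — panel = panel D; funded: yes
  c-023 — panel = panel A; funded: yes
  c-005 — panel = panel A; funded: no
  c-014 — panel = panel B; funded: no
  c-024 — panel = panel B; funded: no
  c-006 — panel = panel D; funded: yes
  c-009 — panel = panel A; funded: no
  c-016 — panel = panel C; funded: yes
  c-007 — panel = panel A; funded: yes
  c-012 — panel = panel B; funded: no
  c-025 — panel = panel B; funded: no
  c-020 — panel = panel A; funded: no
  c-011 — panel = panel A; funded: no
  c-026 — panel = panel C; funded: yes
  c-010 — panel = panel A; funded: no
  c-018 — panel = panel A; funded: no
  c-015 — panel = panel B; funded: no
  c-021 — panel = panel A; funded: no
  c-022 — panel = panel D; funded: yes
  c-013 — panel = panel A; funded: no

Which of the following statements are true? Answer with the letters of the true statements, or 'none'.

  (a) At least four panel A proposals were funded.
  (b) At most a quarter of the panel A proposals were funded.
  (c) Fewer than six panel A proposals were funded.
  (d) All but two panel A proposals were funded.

|A| = 12, |A ∩ B| = 2, |A ∖ B| = 10.
(a) |A ∩ B| ≥ 4: fails.
(b) |A ∩ B| / |A| ≤ 1/4: holds.
(c) |A ∩ B| < 6: holds.
(d) |A ∖ B| = 2: fails.

(b), (c)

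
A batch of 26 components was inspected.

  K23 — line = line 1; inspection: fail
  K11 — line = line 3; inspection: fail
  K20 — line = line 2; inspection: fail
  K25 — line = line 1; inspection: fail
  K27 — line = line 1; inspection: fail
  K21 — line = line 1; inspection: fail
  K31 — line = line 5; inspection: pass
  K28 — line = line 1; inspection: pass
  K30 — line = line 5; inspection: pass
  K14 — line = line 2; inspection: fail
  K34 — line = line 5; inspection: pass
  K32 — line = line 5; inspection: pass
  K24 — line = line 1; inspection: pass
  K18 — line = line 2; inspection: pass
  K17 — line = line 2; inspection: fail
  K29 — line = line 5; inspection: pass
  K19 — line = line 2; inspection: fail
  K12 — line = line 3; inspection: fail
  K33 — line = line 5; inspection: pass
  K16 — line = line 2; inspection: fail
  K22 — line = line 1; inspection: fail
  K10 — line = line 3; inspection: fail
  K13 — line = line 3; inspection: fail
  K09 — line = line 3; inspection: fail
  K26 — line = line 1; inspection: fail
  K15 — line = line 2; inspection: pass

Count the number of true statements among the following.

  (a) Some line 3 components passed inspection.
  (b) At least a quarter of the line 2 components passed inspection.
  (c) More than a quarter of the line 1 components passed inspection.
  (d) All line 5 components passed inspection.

2

(a) line 3: |A| = 5, |A ∩ B| = 0; needs A ∩ B ≠ ∅ (|A ∩ B| ≥ 1) — false.
(b) line 2: |A| = 7, |A ∩ B| = 2; needs |A ∩ B| / |A| ≥ 1/4 — true.
(c) line 1: |A| = 8, |A ∩ B| = 2; needs |A ∩ B| / |A| > 1/4 — false.
(d) line 5: |A| = 6, |A ∩ B| = 6; needs A ⊆ B, i.e. every element of A is in B (|A ∖ B| = 0) — true.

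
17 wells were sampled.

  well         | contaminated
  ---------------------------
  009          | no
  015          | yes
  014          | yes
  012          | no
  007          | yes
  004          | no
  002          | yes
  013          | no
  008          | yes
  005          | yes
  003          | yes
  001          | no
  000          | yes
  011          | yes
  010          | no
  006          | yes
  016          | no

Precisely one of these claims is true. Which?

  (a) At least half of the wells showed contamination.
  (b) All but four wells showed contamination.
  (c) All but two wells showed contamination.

(a)

|A| = 17, |A ∩ B| = 10, |A ∖ B| = 7.
(a) requires |A ∩ B| ≥ |A ∖ B|: true.
(b) requires |A ∖ B| = 4: false.
(c) requires |A ∖ B| = 2: false.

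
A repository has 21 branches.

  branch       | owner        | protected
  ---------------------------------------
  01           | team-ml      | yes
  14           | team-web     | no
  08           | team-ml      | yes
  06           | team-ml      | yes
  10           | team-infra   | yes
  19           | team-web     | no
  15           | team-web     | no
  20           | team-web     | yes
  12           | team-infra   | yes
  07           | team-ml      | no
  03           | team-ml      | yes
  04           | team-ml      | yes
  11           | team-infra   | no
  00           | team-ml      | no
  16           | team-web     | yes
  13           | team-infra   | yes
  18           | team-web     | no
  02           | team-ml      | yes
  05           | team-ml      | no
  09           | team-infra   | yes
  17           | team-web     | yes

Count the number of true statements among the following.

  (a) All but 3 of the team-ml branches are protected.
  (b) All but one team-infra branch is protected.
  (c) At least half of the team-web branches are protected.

2

(a) team-ml: |A| = 9, |A ∩ B| = 6; needs |A ∖ B| = 3 — true.
(b) team-infra: |A| = 5, |A ∩ B| = 4; needs |A ∖ B| = 1 — true.
(c) team-web: |A| = 7, |A ∩ B| = 3; needs |A ∩ B| ≥ |A ∖ B| — false.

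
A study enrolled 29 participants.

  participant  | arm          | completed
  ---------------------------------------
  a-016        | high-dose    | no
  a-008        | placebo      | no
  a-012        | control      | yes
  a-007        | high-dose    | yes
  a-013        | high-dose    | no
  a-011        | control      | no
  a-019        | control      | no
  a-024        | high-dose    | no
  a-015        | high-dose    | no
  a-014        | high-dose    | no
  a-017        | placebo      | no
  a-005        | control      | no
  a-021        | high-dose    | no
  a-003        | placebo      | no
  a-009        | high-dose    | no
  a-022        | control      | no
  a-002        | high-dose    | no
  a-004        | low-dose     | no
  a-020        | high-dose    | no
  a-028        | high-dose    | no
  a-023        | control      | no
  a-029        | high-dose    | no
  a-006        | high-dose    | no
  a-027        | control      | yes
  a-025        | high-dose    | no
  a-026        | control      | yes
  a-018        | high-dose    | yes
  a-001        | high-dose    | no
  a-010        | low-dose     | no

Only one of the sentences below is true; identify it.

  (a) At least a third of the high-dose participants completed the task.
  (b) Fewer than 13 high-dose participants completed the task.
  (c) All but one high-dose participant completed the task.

(b)

|A| = 16, |A ∩ B| = 2, |A ∖ B| = 14.
(a) requires |A ∩ B| / |A| ≥ 1/3: false.
(b) requires |A ∩ B| < 13: true.
(c) requires |A ∖ B| = 1: false.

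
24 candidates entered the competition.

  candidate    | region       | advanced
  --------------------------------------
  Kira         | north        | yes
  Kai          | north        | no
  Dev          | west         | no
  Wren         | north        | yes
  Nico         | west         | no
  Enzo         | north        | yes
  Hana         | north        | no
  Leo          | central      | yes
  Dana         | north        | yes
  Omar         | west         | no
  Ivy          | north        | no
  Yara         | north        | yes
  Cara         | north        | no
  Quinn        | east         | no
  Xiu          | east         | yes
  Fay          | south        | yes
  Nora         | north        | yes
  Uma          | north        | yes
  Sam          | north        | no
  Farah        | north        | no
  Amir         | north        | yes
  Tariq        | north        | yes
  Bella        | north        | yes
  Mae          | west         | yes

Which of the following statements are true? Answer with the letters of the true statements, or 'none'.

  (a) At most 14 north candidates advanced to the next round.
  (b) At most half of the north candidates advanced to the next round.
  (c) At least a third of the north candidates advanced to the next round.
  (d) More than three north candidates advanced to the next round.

(a), (c), (d)

|A| = 16, |A ∩ B| = 10, |A ∖ B| = 6.
(a) |A ∩ B| ≤ 14: holds.
(b) |A ∩ B| ≤ |A ∖ B|: fails.
(c) |A ∩ B| / |A| ≥ 1/3: holds.
(d) |A ∩ B| > 3: holds.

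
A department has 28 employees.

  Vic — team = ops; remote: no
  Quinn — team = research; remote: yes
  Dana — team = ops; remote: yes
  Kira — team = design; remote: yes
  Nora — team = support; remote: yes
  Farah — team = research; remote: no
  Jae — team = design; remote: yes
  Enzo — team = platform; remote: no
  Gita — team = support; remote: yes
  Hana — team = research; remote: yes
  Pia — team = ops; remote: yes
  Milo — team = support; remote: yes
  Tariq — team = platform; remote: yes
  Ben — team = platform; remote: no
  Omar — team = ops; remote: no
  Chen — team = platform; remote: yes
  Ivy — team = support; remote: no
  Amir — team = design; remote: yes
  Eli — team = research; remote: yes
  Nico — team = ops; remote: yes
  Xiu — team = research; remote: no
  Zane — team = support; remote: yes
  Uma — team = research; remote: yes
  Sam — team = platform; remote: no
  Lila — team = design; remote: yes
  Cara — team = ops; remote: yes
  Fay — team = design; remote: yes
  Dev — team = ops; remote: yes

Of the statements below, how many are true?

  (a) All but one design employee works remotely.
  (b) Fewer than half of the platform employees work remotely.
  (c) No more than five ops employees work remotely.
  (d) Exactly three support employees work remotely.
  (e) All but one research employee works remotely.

(a) design: |A| = 5, |A ∩ B| = 5; needs |A ∖ B| = 1 — false.
(b) platform: |A| = 5, |A ∩ B| = 2; needs |A ∩ B| < |A ∖ B| — true.
(c) ops: |A| = 7, |A ∩ B| = 5; needs |A ∩ B| ≤ 5 — true.
(d) support: |A| = 5, |A ∩ B| = 4; needs |A ∩ B| = 3 — false.
(e) research: |A| = 6, |A ∩ B| = 4; needs |A ∖ B| = 1 — false.

2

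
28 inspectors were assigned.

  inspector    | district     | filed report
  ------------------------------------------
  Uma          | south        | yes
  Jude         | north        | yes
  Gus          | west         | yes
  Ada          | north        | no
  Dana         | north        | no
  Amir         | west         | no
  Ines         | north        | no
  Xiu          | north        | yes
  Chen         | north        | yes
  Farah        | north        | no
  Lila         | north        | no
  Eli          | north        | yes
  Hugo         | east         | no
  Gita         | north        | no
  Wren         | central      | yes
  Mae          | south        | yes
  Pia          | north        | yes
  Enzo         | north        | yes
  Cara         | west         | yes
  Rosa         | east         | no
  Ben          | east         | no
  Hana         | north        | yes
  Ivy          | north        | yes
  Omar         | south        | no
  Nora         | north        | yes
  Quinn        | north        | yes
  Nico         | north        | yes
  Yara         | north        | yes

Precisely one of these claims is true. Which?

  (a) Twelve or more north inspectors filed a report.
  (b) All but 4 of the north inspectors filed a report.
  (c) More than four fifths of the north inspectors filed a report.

|A| = 18, |A ∩ B| = 12, |A ∖ B| = 6.
(a) requires |A ∩ B| ≥ 12: true.
(b) requires |A ∖ B| = 4: false.
(c) requires |A ∩ B| / |A| > 4/5: false.

(a)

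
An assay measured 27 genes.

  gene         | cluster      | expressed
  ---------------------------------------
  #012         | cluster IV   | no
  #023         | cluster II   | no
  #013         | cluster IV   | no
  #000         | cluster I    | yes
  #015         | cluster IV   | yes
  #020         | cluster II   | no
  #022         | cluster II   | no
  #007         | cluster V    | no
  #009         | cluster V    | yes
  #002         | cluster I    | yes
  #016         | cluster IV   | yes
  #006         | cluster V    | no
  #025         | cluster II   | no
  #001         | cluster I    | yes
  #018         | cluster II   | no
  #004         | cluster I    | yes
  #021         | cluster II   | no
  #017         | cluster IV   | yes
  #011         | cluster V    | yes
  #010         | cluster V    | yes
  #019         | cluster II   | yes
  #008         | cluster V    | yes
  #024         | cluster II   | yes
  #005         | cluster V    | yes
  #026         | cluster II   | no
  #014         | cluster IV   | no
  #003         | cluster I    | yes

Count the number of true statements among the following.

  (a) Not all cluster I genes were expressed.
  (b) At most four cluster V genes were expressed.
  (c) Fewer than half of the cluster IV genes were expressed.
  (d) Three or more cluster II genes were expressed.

0

(a) cluster I: |A| = 5, |A ∩ B| = 5; needs A ⊄ B (|A ∖ B| ≥ 1) — false.
(b) cluster V: |A| = 7, |A ∩ B| = 5; needs |A ∩ B| ≤ 4 — false.
(c) cluster IV: |A| = 6, |A ∩ B| = 3; needs |A ∩ B| < |A ∖ B| — false.
(d) cluster II: |A| = 9, |A ∩ B| = 2; needs |A ∩ B| ≥ 3 — false.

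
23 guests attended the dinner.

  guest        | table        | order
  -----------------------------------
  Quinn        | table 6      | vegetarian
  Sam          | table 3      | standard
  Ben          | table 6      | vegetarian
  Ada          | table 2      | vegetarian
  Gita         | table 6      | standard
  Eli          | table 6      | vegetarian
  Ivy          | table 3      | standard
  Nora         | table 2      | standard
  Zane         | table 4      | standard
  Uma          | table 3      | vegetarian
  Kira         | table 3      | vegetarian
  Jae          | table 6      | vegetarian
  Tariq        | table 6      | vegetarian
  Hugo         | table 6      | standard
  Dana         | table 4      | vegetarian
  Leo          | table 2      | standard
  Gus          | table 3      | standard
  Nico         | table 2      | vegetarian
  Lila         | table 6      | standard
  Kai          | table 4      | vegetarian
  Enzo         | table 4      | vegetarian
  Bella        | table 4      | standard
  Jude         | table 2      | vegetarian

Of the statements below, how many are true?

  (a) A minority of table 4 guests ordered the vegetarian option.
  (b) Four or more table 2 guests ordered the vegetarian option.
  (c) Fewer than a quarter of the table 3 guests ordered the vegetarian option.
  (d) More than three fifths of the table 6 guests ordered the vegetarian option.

1

(a) table 4: |A| = 5, |A ∩ B| = 3; needs |A ∩ B| < |A ∖ B| — false.
(b) table 2: |A| = 5, |A ∩ B| = 3; needs |A ∩ B| ≥ 4 — false.
(c) table 3: |A| = 5, |A ∩ B| = 2; needs |A ∩ B| / |A| < 1/4 — false.
(d) table 6: |A| = 8, |A ∩ B| = 5; needs |A ∩ B| / |A| > 3/5 — true.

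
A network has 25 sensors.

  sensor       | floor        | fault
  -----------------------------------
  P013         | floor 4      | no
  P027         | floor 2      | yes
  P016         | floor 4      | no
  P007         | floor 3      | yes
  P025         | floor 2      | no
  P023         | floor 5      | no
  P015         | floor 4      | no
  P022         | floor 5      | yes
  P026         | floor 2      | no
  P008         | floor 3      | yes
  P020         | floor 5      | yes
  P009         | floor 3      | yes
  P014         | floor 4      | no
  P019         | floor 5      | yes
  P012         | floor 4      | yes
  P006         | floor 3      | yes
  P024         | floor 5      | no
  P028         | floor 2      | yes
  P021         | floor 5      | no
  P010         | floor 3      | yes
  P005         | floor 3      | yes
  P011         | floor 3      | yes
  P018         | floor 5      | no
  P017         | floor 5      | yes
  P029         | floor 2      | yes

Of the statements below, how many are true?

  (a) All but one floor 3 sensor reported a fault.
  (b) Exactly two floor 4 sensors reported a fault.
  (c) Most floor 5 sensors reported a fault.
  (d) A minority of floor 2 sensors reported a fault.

0

(a) floor 3: |A| = 7, |A ∩ B| = 7; needs |A ∖ B| = 1 — false.
(b) floor 4: |A| = 5, |A ∩ B| = 1; needs |A ∩ B| = 2 — false.
(c) floor 5: |A| = 8, |A ∩ B| = 4; needs |A ∩ B| > |A ∖ B| — false.
(d) floor 2: |A| = 5, |A ∩ B| = 3; needs |A ∩ B| < |A ∖ B| — false.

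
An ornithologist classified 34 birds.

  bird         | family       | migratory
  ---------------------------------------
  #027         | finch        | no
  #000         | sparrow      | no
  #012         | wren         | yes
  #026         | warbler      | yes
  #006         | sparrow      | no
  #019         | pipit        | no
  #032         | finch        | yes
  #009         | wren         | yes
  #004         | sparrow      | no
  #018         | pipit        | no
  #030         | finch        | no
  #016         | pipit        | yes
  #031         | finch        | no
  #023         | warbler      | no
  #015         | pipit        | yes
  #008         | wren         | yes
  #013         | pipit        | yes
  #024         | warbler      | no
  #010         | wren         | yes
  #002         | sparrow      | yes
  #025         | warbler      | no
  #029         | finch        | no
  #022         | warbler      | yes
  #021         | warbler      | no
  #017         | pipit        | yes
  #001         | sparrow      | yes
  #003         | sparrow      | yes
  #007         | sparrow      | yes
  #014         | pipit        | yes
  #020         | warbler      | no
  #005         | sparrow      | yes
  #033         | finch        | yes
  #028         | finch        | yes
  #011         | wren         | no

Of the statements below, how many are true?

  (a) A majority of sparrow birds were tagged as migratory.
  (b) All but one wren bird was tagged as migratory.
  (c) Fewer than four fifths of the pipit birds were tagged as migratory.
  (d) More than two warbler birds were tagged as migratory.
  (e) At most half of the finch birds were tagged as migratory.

4

(a) sparrow: |A| = 8, |A ∩ B| = 5; needs |A ∩ B| > |A ∖ B| — true.
(b) wren: |A| = 5, |A ∩ B| = 4; needs |A ∖ B| = 1 — true.
(c) pipit: |A| = 7, |A ∩ B| = 5; needs |A ∩ B| / |A| < 4/5 — true.
(d) warbler: |A| = 7, |A ∩ B| = 2; needs |A ∩ B| > 2 — false.
(e) finch: |A| = 7, |A ∩ B| = 3; needs |A ∩ B| ≤ |A ∖ B| — true.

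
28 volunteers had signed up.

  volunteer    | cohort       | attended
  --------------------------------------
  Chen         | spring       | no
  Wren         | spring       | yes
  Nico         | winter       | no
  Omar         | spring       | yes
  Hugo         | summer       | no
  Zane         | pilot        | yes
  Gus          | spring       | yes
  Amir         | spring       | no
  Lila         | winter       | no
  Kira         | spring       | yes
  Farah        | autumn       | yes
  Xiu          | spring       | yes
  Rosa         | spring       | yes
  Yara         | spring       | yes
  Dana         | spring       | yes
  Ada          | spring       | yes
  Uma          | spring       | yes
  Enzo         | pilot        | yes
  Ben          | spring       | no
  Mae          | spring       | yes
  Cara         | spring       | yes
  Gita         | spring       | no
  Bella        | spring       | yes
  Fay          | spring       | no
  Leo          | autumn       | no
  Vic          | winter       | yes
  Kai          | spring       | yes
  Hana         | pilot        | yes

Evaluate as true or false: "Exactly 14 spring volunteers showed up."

Truth condition: |A ∩ B| = 14.
|A| = 19, |A ∩ B| = 14, |A ∖ B| = 5.
|A ∩ B| = 14, so the statement is true.

True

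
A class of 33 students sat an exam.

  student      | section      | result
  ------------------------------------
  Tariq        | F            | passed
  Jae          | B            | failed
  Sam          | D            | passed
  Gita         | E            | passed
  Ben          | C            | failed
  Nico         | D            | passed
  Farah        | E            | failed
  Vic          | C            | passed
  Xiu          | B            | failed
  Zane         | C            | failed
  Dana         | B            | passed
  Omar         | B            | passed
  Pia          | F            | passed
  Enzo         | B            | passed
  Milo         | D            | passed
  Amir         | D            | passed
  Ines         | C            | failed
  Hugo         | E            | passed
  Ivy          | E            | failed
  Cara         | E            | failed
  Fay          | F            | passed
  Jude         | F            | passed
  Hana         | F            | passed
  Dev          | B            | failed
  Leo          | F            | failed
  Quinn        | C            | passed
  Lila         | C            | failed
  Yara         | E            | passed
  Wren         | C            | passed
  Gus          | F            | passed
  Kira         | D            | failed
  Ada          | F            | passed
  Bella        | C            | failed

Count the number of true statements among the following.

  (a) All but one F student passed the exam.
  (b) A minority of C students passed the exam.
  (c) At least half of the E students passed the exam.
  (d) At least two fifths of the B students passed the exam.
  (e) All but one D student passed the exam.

(a) F: |A| = 8, |A ∩ B| = 7; needs |A ∖ B| = 1 — true.
(b) C: |A| = 8, |A ∩ B| = 3; needs |A ∩ B| < |A ∖ B| — true.
(c) E: |A| = 6, |A ∩ B| = 3; needs |A ∩ B| ≥ |A ∖ B| — true.
(d) B: |A| = 6, |A ∩ B| = 3; needs |A ∩ B| / |A| ≥ 2/5 — true.
(e) D: |A| = 5, |A ∩ B| = 4; needs |A ∖ B| = 1 — true.

5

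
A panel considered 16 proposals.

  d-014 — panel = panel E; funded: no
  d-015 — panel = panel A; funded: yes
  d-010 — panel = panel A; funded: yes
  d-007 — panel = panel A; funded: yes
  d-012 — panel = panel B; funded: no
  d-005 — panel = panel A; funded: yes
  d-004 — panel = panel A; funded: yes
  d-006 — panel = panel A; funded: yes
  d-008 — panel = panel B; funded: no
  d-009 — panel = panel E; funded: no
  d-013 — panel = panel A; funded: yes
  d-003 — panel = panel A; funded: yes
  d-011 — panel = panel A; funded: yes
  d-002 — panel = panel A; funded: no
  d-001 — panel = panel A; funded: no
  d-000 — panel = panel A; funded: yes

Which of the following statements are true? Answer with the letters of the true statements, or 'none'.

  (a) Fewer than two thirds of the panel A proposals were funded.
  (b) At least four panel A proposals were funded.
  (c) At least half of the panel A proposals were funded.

|A| = 12, |A ∩ B| = 10, |A ∖ B| = 2.
(a) |A ∩ B| / |A| < 2/3: fails.
(b) |A ∩ B| ≥ 4: holds.
(c) |A ∩ B| ≥ |A ∖ B|: holds.

(b), (c)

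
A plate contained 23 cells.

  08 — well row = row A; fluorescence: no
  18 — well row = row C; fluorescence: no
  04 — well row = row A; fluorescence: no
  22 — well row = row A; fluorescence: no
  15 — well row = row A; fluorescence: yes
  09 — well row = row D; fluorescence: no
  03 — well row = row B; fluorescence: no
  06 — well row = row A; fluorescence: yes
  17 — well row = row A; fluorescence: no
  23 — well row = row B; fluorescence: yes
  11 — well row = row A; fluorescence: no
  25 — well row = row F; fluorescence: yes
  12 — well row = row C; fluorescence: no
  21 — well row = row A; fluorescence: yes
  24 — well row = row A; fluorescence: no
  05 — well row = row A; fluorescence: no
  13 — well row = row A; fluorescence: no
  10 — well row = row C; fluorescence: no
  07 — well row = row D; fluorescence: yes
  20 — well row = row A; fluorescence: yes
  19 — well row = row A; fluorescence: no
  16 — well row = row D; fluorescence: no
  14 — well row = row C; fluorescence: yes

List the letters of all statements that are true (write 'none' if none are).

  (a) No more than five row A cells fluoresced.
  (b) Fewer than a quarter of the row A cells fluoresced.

(a)

|A| = 13, |A ∩ B| = 4, |A ∖ B| = 9.
(a) |A ∩ B| ≤ 5: holds.
(b) |A ∩ B| / |A| < 1/4: fails.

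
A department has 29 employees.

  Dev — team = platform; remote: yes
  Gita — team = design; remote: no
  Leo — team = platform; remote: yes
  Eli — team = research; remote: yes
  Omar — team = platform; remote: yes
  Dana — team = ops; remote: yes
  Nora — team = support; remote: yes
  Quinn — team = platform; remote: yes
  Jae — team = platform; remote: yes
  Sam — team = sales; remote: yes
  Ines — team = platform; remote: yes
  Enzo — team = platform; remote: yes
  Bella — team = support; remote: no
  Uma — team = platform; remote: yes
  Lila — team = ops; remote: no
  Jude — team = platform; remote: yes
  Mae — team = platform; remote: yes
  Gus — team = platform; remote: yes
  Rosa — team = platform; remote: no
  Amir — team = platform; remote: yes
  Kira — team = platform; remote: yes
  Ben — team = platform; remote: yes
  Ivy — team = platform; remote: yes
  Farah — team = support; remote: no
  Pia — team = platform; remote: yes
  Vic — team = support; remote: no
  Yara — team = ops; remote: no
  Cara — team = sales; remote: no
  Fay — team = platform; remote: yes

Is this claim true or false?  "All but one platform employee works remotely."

The determiner here denotes the relation: |A ∖ B| = 1.
|A| = 18, |A ∩ B| = 17, |A ∖ B| = 1.
|A ∖ B| = 1, so the statement is true.

True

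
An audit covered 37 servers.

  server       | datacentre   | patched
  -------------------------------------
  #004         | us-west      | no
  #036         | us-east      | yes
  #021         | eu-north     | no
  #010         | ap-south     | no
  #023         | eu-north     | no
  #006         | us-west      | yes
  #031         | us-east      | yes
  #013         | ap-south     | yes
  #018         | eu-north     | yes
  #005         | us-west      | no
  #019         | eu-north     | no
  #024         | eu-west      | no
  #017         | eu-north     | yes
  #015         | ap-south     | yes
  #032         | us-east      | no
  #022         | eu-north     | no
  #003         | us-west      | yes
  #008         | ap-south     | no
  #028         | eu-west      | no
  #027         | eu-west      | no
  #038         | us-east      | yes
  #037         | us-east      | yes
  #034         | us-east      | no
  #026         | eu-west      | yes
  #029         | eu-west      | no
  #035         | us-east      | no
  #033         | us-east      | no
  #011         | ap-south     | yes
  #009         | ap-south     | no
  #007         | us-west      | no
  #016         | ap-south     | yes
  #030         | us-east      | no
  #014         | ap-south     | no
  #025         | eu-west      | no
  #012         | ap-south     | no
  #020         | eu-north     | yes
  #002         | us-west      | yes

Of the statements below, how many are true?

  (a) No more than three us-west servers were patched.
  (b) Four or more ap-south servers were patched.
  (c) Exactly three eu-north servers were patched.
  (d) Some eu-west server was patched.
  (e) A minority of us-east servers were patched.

(a) us-west: |A| = 6, |A ∩ B| = 3; needs |A ∩ B| ≤ 3 — true.
(b) ap-south: |A| = 9, |A ∩ B| = 4; needs |A ∩ B| ≥ 4 — true.
(c) eu-north: |A| = 7, |A ∩ B| = 3; needs |A ∩ B| = 3 — true.
(d) eu-west: |A| = 6, |A ∩ B| = 1; needs A ∩ B ≠ ∅ (|A ∩ B| ≥ 1) — true.
(e) us-east: |A| = 9, |A ∩ B| = 4; needs |A ∩ B| < |A ∖ B| — true.

5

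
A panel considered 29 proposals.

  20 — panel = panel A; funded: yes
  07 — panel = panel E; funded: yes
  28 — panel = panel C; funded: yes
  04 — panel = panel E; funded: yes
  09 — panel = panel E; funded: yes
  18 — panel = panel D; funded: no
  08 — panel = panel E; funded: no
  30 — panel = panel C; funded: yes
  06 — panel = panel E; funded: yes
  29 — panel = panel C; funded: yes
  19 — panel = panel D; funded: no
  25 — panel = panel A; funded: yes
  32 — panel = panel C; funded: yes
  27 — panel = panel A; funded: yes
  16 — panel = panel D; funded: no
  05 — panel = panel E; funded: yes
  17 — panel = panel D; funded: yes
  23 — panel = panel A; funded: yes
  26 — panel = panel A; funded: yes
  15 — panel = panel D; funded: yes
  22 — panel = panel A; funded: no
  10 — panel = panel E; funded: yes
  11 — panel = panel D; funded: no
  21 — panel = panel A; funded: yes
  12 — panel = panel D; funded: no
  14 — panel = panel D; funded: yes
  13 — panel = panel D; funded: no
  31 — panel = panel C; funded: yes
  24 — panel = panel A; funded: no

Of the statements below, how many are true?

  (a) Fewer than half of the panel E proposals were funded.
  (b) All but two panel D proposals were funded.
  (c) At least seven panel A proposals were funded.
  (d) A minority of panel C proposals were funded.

(a) panel E: |A| = 7, |A ∩ B| = 6; needs |A ∩ B| < |A ∖ B| — false.
(b) panel D: |A| = 9, |A ∩ B| = 3; needs |A ∖ B| = 2 — false.
(c) panel A: |A| = 8, |A ∩ B| = 6; needs |A ∩ B| ≥ 7 — false.
(d) panel C: |A| = 5, |A ∩ B| = 5; needs |A ∩ B| < |A ∖ B| — false.

0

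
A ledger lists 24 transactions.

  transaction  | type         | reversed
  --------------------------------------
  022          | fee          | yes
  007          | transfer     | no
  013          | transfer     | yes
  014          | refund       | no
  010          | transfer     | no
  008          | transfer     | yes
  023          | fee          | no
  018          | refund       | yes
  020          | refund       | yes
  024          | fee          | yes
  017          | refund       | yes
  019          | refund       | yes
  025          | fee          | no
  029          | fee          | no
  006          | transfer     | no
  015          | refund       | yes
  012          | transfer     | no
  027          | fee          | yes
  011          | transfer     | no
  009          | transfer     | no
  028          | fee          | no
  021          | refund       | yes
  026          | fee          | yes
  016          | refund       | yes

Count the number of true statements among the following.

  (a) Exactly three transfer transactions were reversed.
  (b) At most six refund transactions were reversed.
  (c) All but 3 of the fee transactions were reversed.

(a) transfer: |A| = 8, |A ∩ B| = 2; needs |A ∩ B| = 3 — false.
(b) refund: |A| = 8, |A ∩ B| = 7; needs |A ∩ B| ≤ 6 — false.
(c) fee: |A| = 8, |A ∩ B| = 4; needs |A ∖ B| = 3 — false.

0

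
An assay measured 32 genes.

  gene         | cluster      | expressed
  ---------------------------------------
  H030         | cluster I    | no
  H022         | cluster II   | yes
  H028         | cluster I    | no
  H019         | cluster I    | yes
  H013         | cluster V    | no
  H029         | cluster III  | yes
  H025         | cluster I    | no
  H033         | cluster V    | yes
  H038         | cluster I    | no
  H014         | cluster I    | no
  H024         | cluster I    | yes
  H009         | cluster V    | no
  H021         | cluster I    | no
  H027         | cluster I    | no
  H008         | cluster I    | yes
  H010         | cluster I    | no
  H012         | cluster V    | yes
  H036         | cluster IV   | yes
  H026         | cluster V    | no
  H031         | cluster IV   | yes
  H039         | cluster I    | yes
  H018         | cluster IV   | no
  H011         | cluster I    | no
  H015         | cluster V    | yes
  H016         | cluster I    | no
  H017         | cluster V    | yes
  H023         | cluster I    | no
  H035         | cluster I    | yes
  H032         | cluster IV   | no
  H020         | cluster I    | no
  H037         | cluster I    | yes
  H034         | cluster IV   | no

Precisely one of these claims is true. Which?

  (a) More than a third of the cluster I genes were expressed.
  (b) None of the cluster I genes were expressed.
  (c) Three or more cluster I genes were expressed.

(c)

|A| = 18, |A ∩ B| = 6, |A ∖ B| = 12.
(a) requires |A ∩ B| / |A| > 1/3: false.
(b) requires A ∩ B = ∅ (|A ∩ B| = 0): false.
(c) requires |A ∩ B| ≥ 3: true.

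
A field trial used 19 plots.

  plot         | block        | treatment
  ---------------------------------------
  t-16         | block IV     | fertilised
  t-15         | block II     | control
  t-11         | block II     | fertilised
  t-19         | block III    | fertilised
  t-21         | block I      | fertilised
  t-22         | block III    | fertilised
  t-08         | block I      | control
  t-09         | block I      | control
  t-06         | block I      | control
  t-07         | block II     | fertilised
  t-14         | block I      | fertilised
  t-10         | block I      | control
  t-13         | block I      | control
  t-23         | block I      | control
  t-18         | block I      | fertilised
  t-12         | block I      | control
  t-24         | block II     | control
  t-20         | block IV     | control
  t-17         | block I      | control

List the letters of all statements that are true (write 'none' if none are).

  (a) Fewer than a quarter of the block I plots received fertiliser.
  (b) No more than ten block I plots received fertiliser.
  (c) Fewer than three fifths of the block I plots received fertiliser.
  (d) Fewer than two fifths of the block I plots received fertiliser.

(b), (c), (d)

|A| = 11, |A ∩ B| = 3, |A ∖ B| = 8.
(a) |A ∩ B| / |A| < 1/4: fails.
(b) |A ∩ B| ≤ 10: holds.
(c) |A ∩ B| / |A| < 3/5: holds.
(d) |A ∩ B| / |A| < 2/5: holds.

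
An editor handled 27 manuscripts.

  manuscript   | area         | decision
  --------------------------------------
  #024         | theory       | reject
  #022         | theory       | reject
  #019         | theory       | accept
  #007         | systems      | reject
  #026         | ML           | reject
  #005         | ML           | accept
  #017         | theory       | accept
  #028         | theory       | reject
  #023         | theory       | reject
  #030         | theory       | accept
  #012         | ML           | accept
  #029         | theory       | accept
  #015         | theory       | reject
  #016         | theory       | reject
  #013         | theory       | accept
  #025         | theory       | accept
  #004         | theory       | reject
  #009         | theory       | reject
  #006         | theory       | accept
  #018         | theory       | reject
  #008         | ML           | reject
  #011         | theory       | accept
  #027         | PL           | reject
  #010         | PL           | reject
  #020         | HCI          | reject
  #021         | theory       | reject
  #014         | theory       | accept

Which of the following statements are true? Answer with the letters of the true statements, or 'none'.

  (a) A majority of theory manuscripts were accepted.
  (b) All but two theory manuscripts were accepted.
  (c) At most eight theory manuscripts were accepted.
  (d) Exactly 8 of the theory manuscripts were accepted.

|A| = 19, |A ∩ B| = 9, |A ∖ B| = 10.
(a) |A ∩ B| > |A ∖ B|: fails.
(b) |A ∖ B| = 2: fails.
(c) |A ∩ B| ≤ 8: fails.
(d) |A ∩ B| = 8: fails.

none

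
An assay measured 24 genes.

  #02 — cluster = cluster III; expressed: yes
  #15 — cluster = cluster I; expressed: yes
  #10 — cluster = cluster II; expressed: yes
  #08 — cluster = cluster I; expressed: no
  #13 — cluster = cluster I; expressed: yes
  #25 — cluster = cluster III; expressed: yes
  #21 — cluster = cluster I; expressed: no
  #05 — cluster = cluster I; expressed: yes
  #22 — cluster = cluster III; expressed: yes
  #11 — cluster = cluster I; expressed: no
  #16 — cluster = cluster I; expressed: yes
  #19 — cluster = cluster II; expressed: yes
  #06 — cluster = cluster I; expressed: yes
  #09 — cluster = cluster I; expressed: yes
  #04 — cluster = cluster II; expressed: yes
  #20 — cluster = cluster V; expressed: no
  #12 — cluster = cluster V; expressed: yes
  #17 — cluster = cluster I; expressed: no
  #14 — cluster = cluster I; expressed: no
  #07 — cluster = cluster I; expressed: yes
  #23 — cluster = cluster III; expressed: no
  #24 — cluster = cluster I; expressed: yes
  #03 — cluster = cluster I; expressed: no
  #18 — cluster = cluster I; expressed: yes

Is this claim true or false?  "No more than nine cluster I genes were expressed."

'No more than nine cluster I genes were expressed' holds iff |A ∩ B| ≤ 9.
|A| = 15, |A ∩ B| = 9, |A ∖ B| = 6.
|A ∩ B| = 9, so the statement is true.

True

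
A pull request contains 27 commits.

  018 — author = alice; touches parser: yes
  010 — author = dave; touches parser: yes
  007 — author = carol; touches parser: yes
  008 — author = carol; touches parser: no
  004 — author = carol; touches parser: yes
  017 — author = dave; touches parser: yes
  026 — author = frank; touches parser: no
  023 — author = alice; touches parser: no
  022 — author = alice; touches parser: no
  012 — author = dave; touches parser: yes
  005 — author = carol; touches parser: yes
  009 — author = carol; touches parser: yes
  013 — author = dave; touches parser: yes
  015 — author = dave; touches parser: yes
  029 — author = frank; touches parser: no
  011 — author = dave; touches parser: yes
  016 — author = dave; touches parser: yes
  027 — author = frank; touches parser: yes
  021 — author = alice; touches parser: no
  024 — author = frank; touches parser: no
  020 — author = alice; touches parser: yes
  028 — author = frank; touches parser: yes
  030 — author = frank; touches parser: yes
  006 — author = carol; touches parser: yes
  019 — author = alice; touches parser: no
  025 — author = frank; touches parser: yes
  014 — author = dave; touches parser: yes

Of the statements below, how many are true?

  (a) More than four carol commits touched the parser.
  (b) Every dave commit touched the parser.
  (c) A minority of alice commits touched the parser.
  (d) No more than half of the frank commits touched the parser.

3

(a) carol: |A| = 6, |A ∩ B| = 5; needs |A ∩ B| > 4 — true.
(b) dave: |A| = 8, |A ∩ B| = 8; needs A ⊆ B, i.e. every element of A is in B (|A ∖ B| = 0) — true.
(c) alice: |A| = 6, |A ∩ B| = 2; needs |A ∩ B| < |A ∖ B| — true.
(d) frank: |A| = 7, |A ∩ B| = 4; needs |A ∩ B| ≤ |A ∖ B| — false.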